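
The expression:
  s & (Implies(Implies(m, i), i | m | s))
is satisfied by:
  {s: True}


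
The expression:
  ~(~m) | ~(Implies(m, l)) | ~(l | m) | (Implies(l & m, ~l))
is always true.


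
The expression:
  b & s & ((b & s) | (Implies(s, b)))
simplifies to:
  b & s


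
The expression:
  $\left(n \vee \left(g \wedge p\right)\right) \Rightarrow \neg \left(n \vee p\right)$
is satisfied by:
  {n: False, p: False, g: False}
  {g: True, n: False, p: False}
  {p: True, n: False, g: False}


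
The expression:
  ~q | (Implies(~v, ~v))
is always true.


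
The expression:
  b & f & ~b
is never true.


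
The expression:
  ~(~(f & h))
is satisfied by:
  {h: True, f: True}


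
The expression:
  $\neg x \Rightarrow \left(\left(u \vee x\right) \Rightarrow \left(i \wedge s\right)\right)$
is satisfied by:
  {x: True, s: True, i: True, u: False}
  {x: True, s: True, i: False, u: False}
  {x: True, i: True, u: False, s: False}
  {x: True, i: False, u: False, s: False}
  {s: True, i: True, u: False, x: False}
  {s: True, i: False, u: False, x: False}
  {i: True, s: False, u: False, x: False}
  {i: False, s: False, u: False, x: False}
  {x: True, s: True, u: True, i: True}
  {x: True, s: True, u: True, i: False}
  {x: True, u: True, i: True, s: False}
  {x: True, u: True, i: False, s: False}
  {s: True, u: True, i: True, x: False}


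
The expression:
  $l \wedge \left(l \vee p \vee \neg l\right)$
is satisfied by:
  {l: True}


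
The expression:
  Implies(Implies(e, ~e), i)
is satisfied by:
  {i: True, e: True}
  {i: True, e: False}
  {e: True, i: False}


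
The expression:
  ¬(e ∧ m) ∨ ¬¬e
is always true.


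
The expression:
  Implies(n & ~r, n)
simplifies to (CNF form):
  True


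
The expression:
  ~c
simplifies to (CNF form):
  ~c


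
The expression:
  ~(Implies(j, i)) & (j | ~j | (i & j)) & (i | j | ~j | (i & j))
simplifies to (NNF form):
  j & ~i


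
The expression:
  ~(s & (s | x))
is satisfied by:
  {s: False}


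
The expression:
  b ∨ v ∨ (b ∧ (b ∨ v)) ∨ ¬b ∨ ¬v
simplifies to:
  True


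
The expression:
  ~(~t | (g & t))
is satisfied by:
  {t: True, g: False}


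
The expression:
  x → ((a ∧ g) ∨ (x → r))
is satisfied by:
  {r: True, a: True, g: True, x: False}
  {r: True, a: True, g: False, x: False}
  {r: True, g: True, x: False, a: False}
  {r: True, g: False, x: False, a: False}
  {a: True, g: True, x: False, r: False}
  {a: True, g: False, x: False, r: False}
  {g: True, a: False, x: False, r: False}
  {g: False, a: False, x: False, r: False}
  {r: True, a: True, x: True, g: True}
  {r: True, a: True, x: True, g: False}
  {r: True, x: True, g: True, a: False}
  {r: True, x: True, g: False, a: False}
  {a: True, x: True, g: True, r: False}


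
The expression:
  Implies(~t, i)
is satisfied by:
  {i: True, t: True}
  {i: True, t: False}
  {t: True, i: False}


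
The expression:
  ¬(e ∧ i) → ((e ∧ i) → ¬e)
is always true.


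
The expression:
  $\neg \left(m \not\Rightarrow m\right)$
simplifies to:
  $\text{True}$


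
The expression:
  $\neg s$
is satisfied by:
  {s: False}


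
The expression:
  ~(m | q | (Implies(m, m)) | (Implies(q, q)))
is never true.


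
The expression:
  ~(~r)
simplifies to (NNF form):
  r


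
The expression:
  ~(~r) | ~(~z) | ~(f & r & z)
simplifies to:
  True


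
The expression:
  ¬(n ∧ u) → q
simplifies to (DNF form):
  q ∨ (n ∧ u)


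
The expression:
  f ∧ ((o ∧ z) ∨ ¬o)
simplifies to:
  f ∧ (z ∨ ¬o)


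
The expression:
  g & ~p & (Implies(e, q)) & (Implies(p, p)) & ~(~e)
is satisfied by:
  {g: True, e: True, q: True, p: False}


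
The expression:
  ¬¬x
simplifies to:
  x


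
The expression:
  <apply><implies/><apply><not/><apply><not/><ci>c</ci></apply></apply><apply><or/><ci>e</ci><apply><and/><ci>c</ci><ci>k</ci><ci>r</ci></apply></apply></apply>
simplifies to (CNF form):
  <apply><and/><apply><or/><ci>e</ci><ci>k</ci><apply><not/><ci>c</ci></apply></apply><apply><or/><ci>e</ci><ci>r</ci><apply><not/><ci>c</ci></apply></apply></apply>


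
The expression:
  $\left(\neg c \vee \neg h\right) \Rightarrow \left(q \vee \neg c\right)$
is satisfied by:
  {h: True, q: True, c: False}
  {h: True, c: False, q: False}
  {q: True, c: False, h: False}
  {q: False, c: False, h: False}
  {h: True, q: True, c: True}
  {h: True, c: True, q: False}
  {q: True, c: True, h: False}


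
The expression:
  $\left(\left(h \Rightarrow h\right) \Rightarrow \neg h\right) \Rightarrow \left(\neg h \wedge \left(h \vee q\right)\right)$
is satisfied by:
  {q: True, h: True}
  {q: True, h: False}
  {h: True, q: False}


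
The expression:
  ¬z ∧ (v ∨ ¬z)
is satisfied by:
  {z: False}


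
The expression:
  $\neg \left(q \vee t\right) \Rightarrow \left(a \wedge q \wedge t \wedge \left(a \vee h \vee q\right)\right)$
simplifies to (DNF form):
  $q \vee t$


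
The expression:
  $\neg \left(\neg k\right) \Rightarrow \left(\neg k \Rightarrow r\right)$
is always true.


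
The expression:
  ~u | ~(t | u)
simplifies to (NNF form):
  ~u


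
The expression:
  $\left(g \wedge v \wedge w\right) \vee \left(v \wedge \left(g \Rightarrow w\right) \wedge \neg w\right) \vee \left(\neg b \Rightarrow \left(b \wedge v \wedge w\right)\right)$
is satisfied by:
  {b: True, v: True, g: False, w: False}
  {b: True, v: True, w: True, g: False}
  {b: True, v: True, g: True, w: False}
  {b: True, v: True, w: True, g: True}
  {b: True, g: False, w: False, v: False}
  {b: True, w: True, g: False, v: False}
  {b: True, g: True, w: False, v: False}
  {b: True, w: True, g: True, v: False}
  {v: True, g: False, w: False, b: False}
  {w: True, v: True, g: True, b: False}


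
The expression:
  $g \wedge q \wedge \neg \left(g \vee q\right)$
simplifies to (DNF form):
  $\text{False}$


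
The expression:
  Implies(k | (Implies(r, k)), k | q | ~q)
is always true.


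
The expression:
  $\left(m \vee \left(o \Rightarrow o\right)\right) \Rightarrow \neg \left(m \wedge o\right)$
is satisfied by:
  {m: False, o: False}
  {o: True, m: False}
  {m: True, o: False}


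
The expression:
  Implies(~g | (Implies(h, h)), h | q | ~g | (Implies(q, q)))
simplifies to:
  True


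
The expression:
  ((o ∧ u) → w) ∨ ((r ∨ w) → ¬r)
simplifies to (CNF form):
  w ∨ ¬o ∨ ¬r ∨ ¬u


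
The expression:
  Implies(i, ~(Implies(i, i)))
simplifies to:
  ~i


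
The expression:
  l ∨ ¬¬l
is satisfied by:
  {l: True}


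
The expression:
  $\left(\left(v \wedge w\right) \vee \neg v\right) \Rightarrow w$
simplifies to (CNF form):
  $v \vee w$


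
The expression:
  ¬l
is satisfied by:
  {l: False}


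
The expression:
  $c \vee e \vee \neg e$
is always true.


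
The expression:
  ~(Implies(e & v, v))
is never true.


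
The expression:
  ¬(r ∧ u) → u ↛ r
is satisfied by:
  {u: True}


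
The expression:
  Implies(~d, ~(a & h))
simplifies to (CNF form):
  d | ~a | ~h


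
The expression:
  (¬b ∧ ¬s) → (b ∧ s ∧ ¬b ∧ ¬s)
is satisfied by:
  {b: True, s: True}
  {b: True, s: False}
  {s: True, b: False}


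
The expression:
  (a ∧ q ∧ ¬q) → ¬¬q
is always true.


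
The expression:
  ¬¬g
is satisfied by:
  {g: True}


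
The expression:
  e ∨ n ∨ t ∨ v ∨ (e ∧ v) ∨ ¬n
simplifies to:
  True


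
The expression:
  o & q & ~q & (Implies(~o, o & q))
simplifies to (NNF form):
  False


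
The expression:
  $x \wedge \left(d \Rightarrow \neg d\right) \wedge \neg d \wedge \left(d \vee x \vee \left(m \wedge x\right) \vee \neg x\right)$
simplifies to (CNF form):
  $x \wedge \neg d$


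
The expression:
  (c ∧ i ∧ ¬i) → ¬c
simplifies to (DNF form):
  True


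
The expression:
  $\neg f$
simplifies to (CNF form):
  $\neg f$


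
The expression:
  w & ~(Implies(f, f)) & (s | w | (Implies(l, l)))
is never true.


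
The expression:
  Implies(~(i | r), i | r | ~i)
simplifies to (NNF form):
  True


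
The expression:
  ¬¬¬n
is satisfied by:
  {n: False}


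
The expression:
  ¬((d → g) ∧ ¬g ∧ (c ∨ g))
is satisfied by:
  {d: True, g: True, c: False}
  {d: True, c: False, g: False}
  {g: True, c: False, d: False}
  {g: False, c: False, d: False}
  {d: True, g: True, c: True}
  {d: True, c: True, g: False}
  {g: True, c: True, d: False}


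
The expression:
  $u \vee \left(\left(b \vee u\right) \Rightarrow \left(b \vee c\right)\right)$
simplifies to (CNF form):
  $\text{True}$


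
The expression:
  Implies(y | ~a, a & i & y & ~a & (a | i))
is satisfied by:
  {a: True, y: False}


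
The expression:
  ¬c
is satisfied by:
  {c: False}


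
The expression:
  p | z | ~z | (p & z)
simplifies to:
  True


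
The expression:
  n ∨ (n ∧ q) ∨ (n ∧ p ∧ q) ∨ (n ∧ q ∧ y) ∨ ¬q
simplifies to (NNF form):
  n ∨ ¬q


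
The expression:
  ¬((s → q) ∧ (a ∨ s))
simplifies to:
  (s ∧ ¬q) ∨ (¬a ∧ ¬s)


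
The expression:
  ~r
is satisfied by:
  {r: False}


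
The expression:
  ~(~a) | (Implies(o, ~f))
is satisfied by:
  {a: True, o: False, f: False}
  {o: False, f: False, a: False}
  {f: True, a: True, o: False}
  {f: True, o: False, a: False}
  {a: True, o: True, f: False}
  {o: True, a: False, f: False}
  {f: True, o: True, a: True}


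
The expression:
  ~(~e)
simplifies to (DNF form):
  e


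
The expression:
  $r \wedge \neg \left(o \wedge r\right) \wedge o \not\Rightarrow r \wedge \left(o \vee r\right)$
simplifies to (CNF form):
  $\text{False}$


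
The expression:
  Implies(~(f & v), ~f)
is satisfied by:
  {v: True, f: False}
  {f: False, v: False}
  {f: True, v: True}


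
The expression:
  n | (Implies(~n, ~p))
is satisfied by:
  {n: True, p: False}
  {p: False, n: False}
  {p: True, n: True}


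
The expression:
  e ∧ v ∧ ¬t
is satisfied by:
  {e: True, v: True, t: False}


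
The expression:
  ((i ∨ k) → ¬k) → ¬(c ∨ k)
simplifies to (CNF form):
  k ∨ ¬c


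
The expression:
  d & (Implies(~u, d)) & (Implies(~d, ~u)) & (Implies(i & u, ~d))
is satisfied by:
  {d: True, u: False, i: False}
  {d: True, i: True, u: False}
  {d: True, u: True, i: False}


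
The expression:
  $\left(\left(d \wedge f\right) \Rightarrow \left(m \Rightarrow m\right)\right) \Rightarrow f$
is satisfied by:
  {f: True}


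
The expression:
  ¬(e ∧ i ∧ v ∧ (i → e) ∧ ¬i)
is always true.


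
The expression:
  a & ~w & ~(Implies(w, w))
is never true.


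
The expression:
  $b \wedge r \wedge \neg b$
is never true.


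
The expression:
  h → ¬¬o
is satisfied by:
  {o: True, h: False}
  {h: False, o: False}
  {h: True, o: True}


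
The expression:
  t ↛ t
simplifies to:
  False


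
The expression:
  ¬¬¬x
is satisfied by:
  {x: False}


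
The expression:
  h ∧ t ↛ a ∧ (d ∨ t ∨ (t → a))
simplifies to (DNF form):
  h ∧ t ∧ ¬a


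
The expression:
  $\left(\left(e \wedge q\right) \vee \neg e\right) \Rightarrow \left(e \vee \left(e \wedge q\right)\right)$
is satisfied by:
  {e: True}


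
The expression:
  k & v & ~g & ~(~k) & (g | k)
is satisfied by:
  {k: True, v: True, g: False}


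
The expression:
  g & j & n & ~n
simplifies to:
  False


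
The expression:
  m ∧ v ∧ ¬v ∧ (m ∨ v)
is never true.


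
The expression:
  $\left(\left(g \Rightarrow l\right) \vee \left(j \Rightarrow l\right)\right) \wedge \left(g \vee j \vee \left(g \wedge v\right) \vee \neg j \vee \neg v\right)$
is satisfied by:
  {l: True, g: False, j: False}
  {g: False, j: False, l: False}
  {j: True, l: True, g: False}
  {j: True, g: False, l: False}
  {l: True, g: True, j: False}
  {g: True, l: False, j: False}
  {j: True, g: True, l: True}


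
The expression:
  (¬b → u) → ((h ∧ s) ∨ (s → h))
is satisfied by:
  {h: True, b: False, u: False, s: False}
  {h: True, u: True, b: False, s: False}
  {h: True, b: True, u: False, s: False}
  {h: True, u: True, b: True, s: False}
  {h: False, b: False, u: False, s: False}
  {u: True, h: False, b: False, s: False}
  {b: True, h: False, u: False, s: False}
  {u: True, b: True, h: False, s: False}
  {s: True, h: True, b: False, u: False}
  {s: True, u: True, h: True, b: False}
  {s: True, h: True, b: True, u: False}
  {s: True, u: True, h: True, b: True}
  {s: True, h: False, b: False, u: False}


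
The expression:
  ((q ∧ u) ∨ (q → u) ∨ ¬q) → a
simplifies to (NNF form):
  a ∨ (q ∧ ¬u)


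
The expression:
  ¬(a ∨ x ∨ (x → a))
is never true.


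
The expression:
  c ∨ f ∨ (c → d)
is always true.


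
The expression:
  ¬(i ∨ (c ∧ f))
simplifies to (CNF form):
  ¬i ∧ (¬c ∨ ¬f)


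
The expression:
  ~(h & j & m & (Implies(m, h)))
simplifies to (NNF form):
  ~h | ~j | ~m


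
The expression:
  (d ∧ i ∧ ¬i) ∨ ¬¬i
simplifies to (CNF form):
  i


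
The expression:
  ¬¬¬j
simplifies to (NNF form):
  ¬j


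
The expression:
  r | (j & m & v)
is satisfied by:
  {r: True, j: True, m: True, v: True}
  {r: True, j: True, m: True, v: False}
  {r: True, j: True, v: True, m: False}
  {r: True, j: True, v: False, m: False}
  {r: True, m: True, v: True, j: False}
  {r: True, m: True, v: False, j: False}
  {r: True, m: False, v: True, j: False}
  {r: True, m: False, v: False, j: False}
  {j: True, m: True, v: True, r: False}


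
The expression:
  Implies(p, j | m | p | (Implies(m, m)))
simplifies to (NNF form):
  True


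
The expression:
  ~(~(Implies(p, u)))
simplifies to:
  u | ~p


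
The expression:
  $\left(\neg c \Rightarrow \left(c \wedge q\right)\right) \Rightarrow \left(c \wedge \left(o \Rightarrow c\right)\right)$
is always true.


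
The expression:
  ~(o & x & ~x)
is always true.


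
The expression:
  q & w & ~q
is never true.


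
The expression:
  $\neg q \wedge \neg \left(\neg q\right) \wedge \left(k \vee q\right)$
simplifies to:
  $\text{False}$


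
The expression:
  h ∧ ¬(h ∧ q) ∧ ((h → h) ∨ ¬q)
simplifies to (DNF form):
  h ∧ ¬q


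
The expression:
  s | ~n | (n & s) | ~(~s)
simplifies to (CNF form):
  s | ~n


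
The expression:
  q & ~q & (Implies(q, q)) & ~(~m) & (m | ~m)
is never true.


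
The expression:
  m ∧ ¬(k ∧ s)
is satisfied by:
  {m: True, s: False, k: False}
  {m: True, k: True, s: False}
  {m: True, s: True, k: False}


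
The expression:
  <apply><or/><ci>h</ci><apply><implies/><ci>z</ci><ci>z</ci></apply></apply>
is always true.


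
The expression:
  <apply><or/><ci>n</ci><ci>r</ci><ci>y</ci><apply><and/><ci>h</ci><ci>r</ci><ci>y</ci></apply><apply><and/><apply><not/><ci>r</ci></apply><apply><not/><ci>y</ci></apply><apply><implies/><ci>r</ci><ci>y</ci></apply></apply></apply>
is always true.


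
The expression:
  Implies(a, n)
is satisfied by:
  {n: True, a: False}
  {a: False, n: False}
  {a: True, n: True}


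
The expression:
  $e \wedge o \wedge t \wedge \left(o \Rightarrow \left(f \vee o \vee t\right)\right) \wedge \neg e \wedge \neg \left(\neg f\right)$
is never true.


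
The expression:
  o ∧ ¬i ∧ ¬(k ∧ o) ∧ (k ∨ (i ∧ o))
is never true.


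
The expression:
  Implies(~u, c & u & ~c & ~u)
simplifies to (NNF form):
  u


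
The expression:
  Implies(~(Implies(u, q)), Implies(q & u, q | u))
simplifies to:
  True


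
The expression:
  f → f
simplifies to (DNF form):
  True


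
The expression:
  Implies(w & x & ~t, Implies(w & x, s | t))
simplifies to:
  s | t | ~w | ~x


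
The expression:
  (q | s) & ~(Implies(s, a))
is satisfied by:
  {s: True, a: False}


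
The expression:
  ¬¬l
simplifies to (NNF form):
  l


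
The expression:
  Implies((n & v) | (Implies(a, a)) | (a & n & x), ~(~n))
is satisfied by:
  {n: True}


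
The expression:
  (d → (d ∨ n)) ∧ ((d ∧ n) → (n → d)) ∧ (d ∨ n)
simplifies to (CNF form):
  d ∨ n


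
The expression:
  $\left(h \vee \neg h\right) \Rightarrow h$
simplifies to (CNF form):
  $h$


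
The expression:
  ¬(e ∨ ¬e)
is never true.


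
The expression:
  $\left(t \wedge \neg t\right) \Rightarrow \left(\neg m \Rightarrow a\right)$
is always true.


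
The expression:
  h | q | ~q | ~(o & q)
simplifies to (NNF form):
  True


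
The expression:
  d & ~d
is never true.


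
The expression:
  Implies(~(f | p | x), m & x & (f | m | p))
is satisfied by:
  {x: True, p: True, f: True}
  {x: True, p: True, f: False}
  {x: True, f: True, p: False}
  {x: True, f: False, p: False}
  {p: True, f: True, x: False}
  {p: True, f: False, x: False}
  {f: True, p: False, x: False}


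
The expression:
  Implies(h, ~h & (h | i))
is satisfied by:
  {h: False}


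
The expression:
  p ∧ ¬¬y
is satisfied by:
  {p: True, y: True}


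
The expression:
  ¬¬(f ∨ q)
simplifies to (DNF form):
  f ∨ q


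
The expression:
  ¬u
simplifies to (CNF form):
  ¬u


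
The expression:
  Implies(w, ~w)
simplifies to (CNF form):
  ~w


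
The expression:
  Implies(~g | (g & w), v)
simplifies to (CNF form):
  (g | v) & (v | ~w)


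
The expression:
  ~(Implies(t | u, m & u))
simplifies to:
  (t & ~u) | (u & ~m)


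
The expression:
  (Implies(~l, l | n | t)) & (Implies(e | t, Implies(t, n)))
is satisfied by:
  {n: True, l: True, t: False}
  {n: True, t: False, l: False}
  {n: True, l: True, t: True}
  {n: True, t: True, l: False}
  {l: True, t: False, n: False}


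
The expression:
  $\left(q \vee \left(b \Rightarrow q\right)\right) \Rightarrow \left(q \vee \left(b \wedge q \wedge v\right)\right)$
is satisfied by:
  {b: True, q: True}
  {b: True, q: False}
  {q: True, b: False}


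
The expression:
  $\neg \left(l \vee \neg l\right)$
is never true.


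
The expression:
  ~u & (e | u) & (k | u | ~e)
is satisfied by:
  {e: True, k: True, u: False}


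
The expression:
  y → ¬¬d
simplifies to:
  d ∨ ¬y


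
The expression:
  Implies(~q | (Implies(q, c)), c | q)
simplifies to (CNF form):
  c | q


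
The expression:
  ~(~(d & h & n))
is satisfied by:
  {h: True, d: True, n: True}


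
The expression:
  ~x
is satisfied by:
  {x: False}


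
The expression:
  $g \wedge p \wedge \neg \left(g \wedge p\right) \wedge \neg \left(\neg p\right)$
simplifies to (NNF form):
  $\text{False}$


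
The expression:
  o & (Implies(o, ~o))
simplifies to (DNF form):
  False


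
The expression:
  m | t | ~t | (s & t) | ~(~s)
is always true.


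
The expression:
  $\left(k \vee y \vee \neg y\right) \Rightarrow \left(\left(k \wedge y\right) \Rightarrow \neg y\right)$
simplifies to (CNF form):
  $\neg k \vee \neg y$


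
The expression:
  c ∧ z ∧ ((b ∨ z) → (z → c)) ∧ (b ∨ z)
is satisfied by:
  {c: True, z: True}


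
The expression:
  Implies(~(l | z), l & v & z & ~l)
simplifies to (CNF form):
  l | z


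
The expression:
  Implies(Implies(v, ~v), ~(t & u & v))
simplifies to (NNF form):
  True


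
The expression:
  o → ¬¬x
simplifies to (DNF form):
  x ∨ ¬o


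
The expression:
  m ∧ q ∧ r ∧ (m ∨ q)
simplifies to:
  m ∧ q ∧ r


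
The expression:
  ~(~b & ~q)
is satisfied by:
  {b: True, q: True}
  {b: True, q: False}
  {q: True, b: False}


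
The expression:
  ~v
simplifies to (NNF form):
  ~v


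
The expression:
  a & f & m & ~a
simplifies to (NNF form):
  False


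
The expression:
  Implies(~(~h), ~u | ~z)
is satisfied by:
  {h: False, u: False, z: False}
  {z: True, h: False, u: False}
  {u: True, h: False, z: False}
  {z: True, u: True, h: False}
  {h: True, z: False, u: False}
  {z: True, h: True, u: False}
  {u: True, h: True, z: False}


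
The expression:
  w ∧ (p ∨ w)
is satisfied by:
  {w: True}


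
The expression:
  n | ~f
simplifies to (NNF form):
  n | ~f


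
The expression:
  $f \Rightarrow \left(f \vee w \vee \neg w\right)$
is always true.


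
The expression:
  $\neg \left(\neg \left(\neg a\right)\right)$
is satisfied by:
  {a: False}


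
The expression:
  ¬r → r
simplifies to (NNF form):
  r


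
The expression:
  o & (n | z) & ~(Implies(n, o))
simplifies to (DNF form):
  False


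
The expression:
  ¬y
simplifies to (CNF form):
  ¬y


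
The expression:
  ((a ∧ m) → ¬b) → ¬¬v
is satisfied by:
  {b: True, v: True, m: True, a: True}
  {b: True, v: True, m: True, a: False}
  {b: True, v: True, a: True, m: False}
  {b: True, v: True, a: False, m: False}
  {v: True, m: True, a: True, b: False}
  {v: True, m: True, a: False, b: False}
  {v: True, m: False, a: True, b: False}
  {v: True, m: False, a: False, b: False}
  {b: True, m: True, a: True, v: False}


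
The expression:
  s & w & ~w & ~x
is never true.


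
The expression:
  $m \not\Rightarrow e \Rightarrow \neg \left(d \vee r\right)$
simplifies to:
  $e \vee \left(\neg d \wedge \neg r\right) \vee \neg m$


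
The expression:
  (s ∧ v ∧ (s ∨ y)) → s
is always true.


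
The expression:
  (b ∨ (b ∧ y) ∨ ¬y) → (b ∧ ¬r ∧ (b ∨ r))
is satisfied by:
  {y: True, b: False, r: False}
  {r: True, y: True, b: False}
  {b: True, y: True, r: False}
  {b: True, y: False, r: False}


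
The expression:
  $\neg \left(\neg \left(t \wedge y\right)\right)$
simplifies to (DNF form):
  $t \wedge y$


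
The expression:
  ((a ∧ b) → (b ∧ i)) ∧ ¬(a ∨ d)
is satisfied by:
  {d: False, a: False}


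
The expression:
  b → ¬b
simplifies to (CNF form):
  ¬b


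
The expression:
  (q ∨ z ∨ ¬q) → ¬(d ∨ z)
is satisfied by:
  {d: False, z: False}


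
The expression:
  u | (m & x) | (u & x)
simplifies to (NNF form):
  u | (m & x)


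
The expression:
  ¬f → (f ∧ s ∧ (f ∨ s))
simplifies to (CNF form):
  f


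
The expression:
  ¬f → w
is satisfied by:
  {w: True, f: True}
  {w: True, f: False}
  {f: True, w: False}


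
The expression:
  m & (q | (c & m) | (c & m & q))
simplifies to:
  m & (c | q)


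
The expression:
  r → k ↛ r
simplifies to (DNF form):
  ¬r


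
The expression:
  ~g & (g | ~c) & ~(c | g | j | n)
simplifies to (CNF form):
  ~c & ~g & ~j & ~n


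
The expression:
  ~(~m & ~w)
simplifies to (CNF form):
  m | w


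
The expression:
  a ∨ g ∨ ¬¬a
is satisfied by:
  {a: True, g: True}
  {a: True, g: False}
  {g: True, a: False}


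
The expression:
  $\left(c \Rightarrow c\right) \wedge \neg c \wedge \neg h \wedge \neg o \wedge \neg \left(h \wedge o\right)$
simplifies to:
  $\neg c \wedge \neg h \wedge \neg o$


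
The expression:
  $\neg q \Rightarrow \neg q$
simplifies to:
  $\text{True}$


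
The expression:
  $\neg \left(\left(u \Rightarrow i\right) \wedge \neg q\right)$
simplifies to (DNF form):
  $q \vee \left(u \wedge \neg i\right)$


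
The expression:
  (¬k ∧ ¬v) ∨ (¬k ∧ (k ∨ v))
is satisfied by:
  {k: False}


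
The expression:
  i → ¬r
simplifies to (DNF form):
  ¬i ∨ ¬r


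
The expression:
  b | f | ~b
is always true.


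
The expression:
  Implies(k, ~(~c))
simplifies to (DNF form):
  c | ~k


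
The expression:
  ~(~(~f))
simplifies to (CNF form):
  ~f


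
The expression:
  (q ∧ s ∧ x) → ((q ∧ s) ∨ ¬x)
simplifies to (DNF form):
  True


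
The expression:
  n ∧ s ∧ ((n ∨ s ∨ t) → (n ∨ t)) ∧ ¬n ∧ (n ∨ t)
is never true.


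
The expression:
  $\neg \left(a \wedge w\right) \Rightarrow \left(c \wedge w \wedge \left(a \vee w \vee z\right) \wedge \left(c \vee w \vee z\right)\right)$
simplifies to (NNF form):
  $w \wedge \left(a \vee c\right)$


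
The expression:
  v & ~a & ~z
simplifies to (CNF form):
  v & ~a & ~z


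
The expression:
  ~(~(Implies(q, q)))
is always true.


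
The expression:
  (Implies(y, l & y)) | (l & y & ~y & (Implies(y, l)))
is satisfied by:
  {l: True, y: False}
  {y: False, l: False}
  {y: True, l: True}


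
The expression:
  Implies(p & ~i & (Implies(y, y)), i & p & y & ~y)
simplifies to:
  i | ~p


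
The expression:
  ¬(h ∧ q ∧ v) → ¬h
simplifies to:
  (q ∧ v) ∨ ¬h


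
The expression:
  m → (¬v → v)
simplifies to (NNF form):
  v ∨ ¬m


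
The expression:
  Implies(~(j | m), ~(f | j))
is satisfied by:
  {m: True, j: True, f: False}
  {m: True, j: False, f: False}
  {j: True, m: False, f: False}
  {m: False, j: False, f: False}
  {f: True, m: True, j: True}
  {f: True, m: True, j: False}
  {f: True, j: True, m: False}


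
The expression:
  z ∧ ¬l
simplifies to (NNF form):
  z ∧ ¬l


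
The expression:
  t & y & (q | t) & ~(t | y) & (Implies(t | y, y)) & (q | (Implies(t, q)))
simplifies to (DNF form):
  False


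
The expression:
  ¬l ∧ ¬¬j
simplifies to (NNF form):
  j ∧ ¬l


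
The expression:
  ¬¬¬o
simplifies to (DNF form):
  ¬o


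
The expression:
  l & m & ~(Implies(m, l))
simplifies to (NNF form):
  False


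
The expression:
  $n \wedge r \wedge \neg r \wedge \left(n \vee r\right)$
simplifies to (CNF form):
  $\text{False}$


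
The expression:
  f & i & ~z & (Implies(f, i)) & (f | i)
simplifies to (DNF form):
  f & i & ~z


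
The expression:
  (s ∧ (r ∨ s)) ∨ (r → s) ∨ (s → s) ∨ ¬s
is always true.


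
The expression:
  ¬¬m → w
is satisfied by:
  {w: True, m: False}
  {m: False, w: False}
  {m: True, w: True}


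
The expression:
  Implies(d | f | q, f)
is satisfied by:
  {f: True, d: False, q: False}
  {q: True, f: True, d: False}
  {f: True, d: True, q: False}
  {q: True, f: True, d: True}
  {q: False, d: False, f: False}


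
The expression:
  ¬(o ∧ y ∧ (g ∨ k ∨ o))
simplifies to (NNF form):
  ¬o ∨ ¬y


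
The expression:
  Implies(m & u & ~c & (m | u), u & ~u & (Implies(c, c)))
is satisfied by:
  {c: True, u: False, m: False}
  {u: False, m: False, c: False}
  {c: True, m: True, u: False}
  {m: True, u: False, c: False}
  {c: True, u: True, m: False}
  {u: True, c: False, m: False}
  {c: True, m: True, u: True}


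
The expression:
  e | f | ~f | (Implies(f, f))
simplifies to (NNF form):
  True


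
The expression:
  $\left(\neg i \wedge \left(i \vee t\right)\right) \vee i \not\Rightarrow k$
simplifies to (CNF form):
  $\left(i \vee t\right) \wedge \left(i \vee \neg i\right) \wedge \left(t \vee \neg k\right) \wedge \left(\neg i \vee \neg k\right)$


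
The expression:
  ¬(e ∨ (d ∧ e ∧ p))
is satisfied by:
  {e: False}


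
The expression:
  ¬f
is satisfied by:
  {f: False}


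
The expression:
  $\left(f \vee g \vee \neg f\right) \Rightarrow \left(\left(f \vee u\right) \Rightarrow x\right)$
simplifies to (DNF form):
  $x \vee \left(\neg f \wedge \neg u\right)$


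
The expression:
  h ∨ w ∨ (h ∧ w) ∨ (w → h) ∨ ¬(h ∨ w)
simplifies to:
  True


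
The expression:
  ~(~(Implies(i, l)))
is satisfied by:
  {l: True, i: False}
  {i: False, l: False}
  {i: True, l: True}


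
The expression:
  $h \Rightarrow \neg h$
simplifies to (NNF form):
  $\neg h$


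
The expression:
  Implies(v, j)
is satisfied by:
  {j: True, v: False}
  {v: False, j: False}
  {v: True, j: True}


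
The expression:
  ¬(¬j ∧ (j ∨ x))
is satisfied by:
  {j: True, x: False}
  {x: False, j: False}
  {x: True, j: True}


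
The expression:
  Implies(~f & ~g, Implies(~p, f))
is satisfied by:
  {g: True, p: True, f: True}
  {g: True, p: True, f: False}
  {g: True, f: True, p: False}
  {g: True, f: False, p: False}
  {p: True, f: True, g: False}
  {p: True, f: False, g: False}
  {f: True, p: False, g: False}


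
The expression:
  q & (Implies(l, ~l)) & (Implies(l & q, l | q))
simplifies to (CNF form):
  q & ~l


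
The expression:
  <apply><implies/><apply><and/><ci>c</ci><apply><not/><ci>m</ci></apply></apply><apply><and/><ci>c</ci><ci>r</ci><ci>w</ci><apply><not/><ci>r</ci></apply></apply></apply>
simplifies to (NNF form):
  <apply><or/><ci>m</ci><apply><not/><ci>c</ci></apply></apply>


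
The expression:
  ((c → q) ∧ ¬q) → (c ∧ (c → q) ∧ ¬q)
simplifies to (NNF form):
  c ∨ q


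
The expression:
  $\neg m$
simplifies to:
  $\neg m$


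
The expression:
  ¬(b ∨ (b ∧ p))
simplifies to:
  ¬b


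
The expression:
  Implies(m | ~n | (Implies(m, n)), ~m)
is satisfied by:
  {m: False}


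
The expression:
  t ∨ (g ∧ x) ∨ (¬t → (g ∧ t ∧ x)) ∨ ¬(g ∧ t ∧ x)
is always true.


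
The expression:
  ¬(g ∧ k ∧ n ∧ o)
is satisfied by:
  {g: False, k: False, o: False, n: False}
  {n: True, g: False, k: False, o: False}
  {o: True, g: False, k: False, n: False}
  {n: True, o: True, g: False, k: False}
  {k: True, n: False, g: False, o: False}
  {n: True, k: True, g: False, o: False}
  {o: True, k: True, n: False, g: False}
  {n: True, o: True, k: True, g: False}
  {g: True, o: False, k: False, n: False}
  {n: True, g: True, o: False, k: False}
  {o: True, g: True, n: False, k: False}
  {n: True, o: True, g: True, k: False}
  {k: True, g: True, o: False, n: False}
  {n: True, k: True, g: True, o: False}
  {o: True, k: True, g: True, n: False}


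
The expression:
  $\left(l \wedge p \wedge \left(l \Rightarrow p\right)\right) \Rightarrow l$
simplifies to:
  $\text{True}$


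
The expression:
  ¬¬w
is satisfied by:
  {w: True}


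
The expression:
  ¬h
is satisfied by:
  {h: False}


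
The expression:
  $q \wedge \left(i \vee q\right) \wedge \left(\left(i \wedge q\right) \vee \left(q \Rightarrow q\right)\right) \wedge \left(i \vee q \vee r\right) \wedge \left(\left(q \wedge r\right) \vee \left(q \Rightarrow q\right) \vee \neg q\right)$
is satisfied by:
  {q: True}


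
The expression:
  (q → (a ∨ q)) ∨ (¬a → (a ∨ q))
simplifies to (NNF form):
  True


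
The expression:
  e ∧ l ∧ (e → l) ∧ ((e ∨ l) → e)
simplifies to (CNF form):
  e ∧ l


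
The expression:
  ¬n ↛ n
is always true.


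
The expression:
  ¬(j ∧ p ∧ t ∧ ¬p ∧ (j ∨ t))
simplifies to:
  True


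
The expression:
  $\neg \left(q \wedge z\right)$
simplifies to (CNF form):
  $\neg q \vee \neg z$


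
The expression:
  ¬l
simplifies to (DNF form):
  ¬l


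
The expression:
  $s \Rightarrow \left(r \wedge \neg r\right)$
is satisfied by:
  {s: False}


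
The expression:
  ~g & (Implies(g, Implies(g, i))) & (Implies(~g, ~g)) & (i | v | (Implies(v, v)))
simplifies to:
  ~g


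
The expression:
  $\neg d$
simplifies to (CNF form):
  $\neg d$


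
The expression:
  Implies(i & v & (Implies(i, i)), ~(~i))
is always true.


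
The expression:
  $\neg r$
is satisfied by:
  {r: False}


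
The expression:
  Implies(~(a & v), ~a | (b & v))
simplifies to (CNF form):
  v | ~a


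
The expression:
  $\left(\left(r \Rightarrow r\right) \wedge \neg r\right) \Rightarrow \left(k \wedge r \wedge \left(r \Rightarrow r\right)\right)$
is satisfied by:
  {r: True}


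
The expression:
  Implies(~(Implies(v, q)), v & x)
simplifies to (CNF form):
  q | x | ~v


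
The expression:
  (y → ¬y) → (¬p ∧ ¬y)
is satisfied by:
  {y: True, p: False}
  {p: False, y: False}
  {p: True, y: True}


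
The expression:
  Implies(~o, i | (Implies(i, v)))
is always true.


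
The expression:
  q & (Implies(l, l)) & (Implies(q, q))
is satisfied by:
  {q: True}


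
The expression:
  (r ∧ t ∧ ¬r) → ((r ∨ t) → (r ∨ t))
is always true.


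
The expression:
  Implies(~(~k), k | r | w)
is always true.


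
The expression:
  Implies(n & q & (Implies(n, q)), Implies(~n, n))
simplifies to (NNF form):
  True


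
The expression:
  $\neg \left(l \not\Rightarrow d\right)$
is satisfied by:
  {d: True, l: False}
  {l: False, d: False}
  {l: True, d: True}


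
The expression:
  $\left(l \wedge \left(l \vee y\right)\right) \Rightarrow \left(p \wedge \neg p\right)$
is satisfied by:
  {l: False}


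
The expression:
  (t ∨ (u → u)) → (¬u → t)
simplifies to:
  t ∨ u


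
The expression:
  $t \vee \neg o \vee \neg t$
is always true.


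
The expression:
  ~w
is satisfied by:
  {w: False}


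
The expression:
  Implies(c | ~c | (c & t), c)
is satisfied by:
  {c: True}


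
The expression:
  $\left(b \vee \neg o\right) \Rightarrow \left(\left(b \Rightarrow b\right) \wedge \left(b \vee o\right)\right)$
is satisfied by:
  {b: True, o: True}
  {b: True, o: False}
  {o: True, b: False}


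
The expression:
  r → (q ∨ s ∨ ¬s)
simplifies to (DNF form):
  True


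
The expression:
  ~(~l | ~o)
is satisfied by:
  {o: True, l: True}


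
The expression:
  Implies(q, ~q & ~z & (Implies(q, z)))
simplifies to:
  ~q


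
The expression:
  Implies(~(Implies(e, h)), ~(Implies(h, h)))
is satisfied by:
  {h: True, e: False}
  {e: False, h: False}
  {e: True, h: True}


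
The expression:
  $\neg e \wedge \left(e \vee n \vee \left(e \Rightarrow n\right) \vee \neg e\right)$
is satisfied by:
  {e: False}


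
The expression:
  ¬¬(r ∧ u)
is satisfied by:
  {r: True, u: True}


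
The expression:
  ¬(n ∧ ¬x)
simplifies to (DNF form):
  x ∨ ¬n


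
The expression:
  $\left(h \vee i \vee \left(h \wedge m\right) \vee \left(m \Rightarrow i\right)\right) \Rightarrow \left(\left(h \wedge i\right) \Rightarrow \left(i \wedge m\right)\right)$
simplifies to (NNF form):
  $m \vee \neg h \vee \neg i$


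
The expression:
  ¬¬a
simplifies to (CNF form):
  a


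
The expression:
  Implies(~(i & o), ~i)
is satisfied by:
  {o: True, i: False}
  {i: False, o: False}
  {i: True, o: True}


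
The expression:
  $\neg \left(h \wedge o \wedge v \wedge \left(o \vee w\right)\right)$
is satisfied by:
  {h: False, v: False, o: False}
  {o: True, h: False, v: False}
  {v: True, h: False, o: False}
  {o: True, v: True, h: False}
  {h: True, o: False, v: False}
  {o: True, h: True, v: False}
  {v: True, h: True, o: False}


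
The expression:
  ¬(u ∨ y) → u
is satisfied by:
  {y: True, u: True}
  {y: True, u: False}
  {u: True, y: False}


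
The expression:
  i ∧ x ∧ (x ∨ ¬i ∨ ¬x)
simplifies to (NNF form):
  i ∧ x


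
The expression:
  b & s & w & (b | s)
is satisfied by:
  {w: True, b: True, s: True}


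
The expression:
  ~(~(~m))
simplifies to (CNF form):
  ~m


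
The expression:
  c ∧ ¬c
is never true.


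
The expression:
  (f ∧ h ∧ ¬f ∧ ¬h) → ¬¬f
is always true.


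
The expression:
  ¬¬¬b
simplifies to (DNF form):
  ¬b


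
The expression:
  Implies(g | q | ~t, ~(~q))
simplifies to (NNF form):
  q | (t & ~g)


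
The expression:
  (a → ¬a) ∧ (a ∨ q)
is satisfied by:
  {q: True, a: False}


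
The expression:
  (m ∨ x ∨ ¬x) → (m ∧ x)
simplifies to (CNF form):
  m ∧ x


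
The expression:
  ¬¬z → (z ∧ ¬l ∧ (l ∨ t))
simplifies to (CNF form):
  (t ∨ ¬z) ∧ (¬l ∨ ¬z)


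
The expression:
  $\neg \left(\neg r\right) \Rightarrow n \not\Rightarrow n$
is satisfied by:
  {r: False}


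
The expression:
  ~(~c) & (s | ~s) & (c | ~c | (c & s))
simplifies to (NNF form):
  c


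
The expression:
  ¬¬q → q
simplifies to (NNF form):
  True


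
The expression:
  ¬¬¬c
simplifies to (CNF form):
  ¬c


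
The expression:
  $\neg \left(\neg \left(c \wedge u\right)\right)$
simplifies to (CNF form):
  $c \wedge u$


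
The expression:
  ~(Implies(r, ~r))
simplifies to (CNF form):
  r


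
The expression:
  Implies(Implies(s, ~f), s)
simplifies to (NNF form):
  s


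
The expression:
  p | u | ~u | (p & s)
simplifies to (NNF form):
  True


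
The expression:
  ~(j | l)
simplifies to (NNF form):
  ~j & ~l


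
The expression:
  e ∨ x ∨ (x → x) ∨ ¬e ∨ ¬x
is always true.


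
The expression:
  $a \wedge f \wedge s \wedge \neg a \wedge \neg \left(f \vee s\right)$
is never true.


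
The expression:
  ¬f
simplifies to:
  ¬f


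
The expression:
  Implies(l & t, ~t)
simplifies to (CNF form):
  ~l | ~t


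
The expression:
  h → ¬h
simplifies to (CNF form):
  ¬h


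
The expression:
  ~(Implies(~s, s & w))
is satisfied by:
  {s: False}


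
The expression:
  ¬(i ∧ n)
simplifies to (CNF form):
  ¬i ∨ ¬n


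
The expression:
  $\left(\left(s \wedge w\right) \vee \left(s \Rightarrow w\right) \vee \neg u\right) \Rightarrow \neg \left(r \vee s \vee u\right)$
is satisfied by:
  {r: False, w: False, u: False, s: False}
  {w: True, s: False, r: False, u: False}
  {s: True, u: True, r: False, w: False}
  {s: True, u: True, r: True, w: False}


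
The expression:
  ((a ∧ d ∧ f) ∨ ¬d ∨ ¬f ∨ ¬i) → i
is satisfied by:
  {i: True}


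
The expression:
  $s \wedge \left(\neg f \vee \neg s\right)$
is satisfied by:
  {s: True, f: False}


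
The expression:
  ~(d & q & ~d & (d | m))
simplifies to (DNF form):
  True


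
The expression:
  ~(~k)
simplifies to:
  k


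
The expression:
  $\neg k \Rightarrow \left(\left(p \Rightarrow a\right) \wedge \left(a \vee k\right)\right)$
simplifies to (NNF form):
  $a \vee k$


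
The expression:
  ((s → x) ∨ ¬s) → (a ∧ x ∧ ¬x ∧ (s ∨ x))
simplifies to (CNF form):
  s ∧ ¬x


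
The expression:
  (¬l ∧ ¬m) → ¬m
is always true.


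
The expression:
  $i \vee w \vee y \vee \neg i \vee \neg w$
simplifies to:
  $\text{True}$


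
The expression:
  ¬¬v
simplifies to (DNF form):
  v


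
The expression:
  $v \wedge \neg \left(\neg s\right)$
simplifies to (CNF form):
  $s \wedge v$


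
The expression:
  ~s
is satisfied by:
  {s: False}


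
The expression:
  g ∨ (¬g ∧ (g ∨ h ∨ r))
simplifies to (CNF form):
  g ∨ h ∨ r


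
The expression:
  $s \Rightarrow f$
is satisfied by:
  {f: True, s: False}
  {s: False, f: False}
  {s: True, f: True}


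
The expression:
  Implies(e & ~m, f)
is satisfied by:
  {m: True, f: True, e: False}
  {m: True, f: False, e: False}
  {f: True, m: False, e: False}
  {m: False, f: False, e: False}
  {m: True, e: True, f: True}
  {m: True, e: True, f: False}
  {e: True, f: True, m: False}


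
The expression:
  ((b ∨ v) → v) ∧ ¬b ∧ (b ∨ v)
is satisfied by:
  {v: True, b: False}
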